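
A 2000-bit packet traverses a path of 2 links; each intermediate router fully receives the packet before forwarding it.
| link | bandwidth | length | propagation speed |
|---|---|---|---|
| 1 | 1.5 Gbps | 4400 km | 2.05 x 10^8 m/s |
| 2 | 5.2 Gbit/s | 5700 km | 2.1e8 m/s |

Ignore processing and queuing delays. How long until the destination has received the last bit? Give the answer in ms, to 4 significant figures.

48.61 ms

Transmission delays (L/R per hop): 0.00133333, 0.000384615 ms; sum = 0.00171795 ms.
Propagation delays (d/s per hop): 21.4634, 27.1429 ms; sum = 48.6063 ms.
End-to-end = 48.61 ms.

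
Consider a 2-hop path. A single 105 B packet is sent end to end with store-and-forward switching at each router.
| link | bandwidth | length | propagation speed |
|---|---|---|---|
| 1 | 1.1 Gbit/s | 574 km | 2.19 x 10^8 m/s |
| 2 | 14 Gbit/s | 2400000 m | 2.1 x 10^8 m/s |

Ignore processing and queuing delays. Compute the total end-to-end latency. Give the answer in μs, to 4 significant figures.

L = 105 × 8 = 840 bits.
Transmission delays (L/R per hop): 0.763636, 0.06 μs; sum = 0.823636 μs.
Propagation delays (d/s per hop): 2621, 11428.6 μs; sum = 14049.6 μs.
End-to-end = 14050 μs.

14050 μs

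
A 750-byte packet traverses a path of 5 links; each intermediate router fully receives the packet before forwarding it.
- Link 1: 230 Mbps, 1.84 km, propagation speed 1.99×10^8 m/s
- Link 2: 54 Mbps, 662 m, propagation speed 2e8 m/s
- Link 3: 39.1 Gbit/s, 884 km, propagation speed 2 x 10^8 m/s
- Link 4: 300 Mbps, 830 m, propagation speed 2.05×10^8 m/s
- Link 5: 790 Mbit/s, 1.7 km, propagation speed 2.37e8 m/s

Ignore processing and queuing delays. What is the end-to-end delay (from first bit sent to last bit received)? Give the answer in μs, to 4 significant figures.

4609 μs

L = 750 × 8 = 6000 bits.
Transmission delays (L/R per hop): 26.087, 111.111, 0.153453, 20, 7.59494 μs; sum = 164.946 μs.
Propagation delays (d/s per hop): 9.24623, 3.31, 4420, 4.04878, 7.173 μs; sum = 4443.78 μs.
End-to-end = 4609 μs.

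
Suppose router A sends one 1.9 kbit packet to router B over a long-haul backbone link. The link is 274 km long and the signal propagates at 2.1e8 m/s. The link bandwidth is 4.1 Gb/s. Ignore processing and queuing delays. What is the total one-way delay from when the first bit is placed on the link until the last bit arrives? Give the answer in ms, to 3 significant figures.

L = 1900 bits.
Transmission delay = L/R = 1900 / 4.1e+09 = 0.000463415 ms.
Propagation delay = d/s = 274000 m / 210000000 m/s = 1.30476 ms.
Total = 1.31 ms.

1.31 ms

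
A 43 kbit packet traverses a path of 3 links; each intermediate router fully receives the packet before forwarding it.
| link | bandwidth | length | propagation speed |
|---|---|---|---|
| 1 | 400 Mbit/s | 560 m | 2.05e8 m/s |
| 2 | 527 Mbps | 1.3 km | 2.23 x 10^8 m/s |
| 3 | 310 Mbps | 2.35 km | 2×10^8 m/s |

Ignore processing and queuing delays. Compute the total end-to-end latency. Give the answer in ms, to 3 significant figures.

L = 43000 bits.
Transmission delays (L/R per hop): 0.1075, 0.0815939, 0.13871 ms; sum = 0.327804 ms.
Propagation delays (d/s per hop): 0.00273171, 0.0058296, 0.01175 ms; sum = 0.0203113 ms.
End-to-end = 0.348 ms.

0.348 ms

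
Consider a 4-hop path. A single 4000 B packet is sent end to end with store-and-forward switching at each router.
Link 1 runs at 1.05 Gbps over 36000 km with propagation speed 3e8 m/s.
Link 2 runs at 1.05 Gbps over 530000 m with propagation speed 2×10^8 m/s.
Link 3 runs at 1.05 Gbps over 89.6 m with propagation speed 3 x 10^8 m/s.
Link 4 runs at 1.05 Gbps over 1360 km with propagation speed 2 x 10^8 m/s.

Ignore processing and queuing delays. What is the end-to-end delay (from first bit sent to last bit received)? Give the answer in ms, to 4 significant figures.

129.6 ms

L = 4000 × 8 = 32000 bits.
Transmission delay per hop = L/R = 32000/1050000000 = 0.0304762 ms; 4 hops → 0.121905 ms.
Propagation delays (d/s per hop): 120, 2.65, 0.000298667, 6.8 ms; sum = 129.45 ms.
End-to-end = 129.6 ms.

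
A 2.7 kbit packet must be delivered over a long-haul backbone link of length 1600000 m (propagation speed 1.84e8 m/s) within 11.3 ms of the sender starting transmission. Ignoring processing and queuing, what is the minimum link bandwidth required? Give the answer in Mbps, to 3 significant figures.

Propagation delay = 1600000 / 184000000 = 8.69565 ms.
Transmission budget = 11.3 − 8.69565 = 2.60435 ms.
R ≥ L / t_tx = 2700 bits / 0.00260435 s = 1.04 Mbps.

1.04 Mbps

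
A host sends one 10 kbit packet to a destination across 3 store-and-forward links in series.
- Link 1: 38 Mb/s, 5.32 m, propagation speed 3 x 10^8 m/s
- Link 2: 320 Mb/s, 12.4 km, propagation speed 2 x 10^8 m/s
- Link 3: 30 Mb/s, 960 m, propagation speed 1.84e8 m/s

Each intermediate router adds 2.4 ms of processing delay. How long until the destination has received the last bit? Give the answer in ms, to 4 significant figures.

L = 10000 bits.
Transmission delays (L/R per hop): 0.263158, 0.03125, 0.333333 ms; sum = 0.627741 ms.
Propagation delays (d/s per hop): 1.77333e-05, 0.062, 0.00521739 ms; sum = 0.0672351 ms.
Processing at 2 router(s): 2 × 2.4 ms = 4.8 ms.
End-to-end = 5.495 ms.

5.495 ms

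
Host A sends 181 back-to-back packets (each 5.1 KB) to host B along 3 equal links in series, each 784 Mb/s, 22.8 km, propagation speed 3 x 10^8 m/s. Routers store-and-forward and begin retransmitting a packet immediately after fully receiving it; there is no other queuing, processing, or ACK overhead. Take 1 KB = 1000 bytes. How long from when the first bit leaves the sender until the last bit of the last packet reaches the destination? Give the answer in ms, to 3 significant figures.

Per-hop transmission t_tx = L/R = 40800/784000000 = 0.0520408 ms.
Per-hop propagation t_prop = 22800/300000000 = 0.076 ms.
Pipeline fill: first packet needs 3·t_tx to clear all hops; remaining 180 packets each add one t_tx.
Total = (3+181-1)·t_tx + 3·t_prop = 183·0.0520408 + 3·0.076 = 9.75 ms.

9.75 ms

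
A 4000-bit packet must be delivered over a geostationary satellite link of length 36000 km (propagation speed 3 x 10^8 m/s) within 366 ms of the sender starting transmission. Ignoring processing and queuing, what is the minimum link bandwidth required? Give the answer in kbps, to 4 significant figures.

Propagation delay = 36000000 / 300000000 = 120 ms.
Transmission budget = 366 − 120 = 246 ms.
R ≥ L / t_tx = 4000 bits / 0.246 s = 16.26 kbps.

16.26 kbps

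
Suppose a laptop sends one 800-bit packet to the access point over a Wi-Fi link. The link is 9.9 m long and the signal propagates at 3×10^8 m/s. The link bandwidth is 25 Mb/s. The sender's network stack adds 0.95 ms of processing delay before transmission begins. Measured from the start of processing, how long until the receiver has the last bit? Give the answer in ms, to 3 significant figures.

Transmission delay = L/R = 800 / 25000000 = 0.032 ms.
Propagation delay = d/s = 9.9 m / 300000000 m/s = 3.3e-05 ms.
Plus processing delay 0.95 ms = 0.95 ms.
Total = 0.982 ms.

0.982 ms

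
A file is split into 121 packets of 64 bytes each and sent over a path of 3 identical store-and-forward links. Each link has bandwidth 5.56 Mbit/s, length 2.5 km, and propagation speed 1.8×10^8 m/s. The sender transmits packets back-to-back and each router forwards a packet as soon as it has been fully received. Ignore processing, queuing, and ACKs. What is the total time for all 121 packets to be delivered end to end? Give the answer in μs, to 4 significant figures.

Per-hop transmission t_tx = L/R = 512/5560000 = 92.0863 μs.
Per-hop propagation t_prop = 2500/180000000 = 13.8889 μs.
Pipeline fill: first packet needs 3·t_tx to clear all hops; remaining 120 packets each add one t_tx.
Total = (3+121-1)·t_tx + 3·t_prop = 123·92.0863 + 3·13.8889 = 11370 μs.

11370 μs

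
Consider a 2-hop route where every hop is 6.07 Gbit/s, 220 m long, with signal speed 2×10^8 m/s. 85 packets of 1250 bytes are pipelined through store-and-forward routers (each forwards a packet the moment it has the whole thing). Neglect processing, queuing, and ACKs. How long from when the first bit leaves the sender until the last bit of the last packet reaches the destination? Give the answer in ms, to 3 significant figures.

0.144 ms

Per-hop transmission t_tx = L/R = 10000/6070000000 = 0.00164745 ms.
Per-hop propagation t_prop = 220/200000000 = 0.0011 ms.
Pipeline fill: first packet needs 2·t_tx to clear all hops; remaining 84 packets each add one t_tx.
Total = (2+85-1)·t_tx + 2·t_prop = 86·0.00164745 + 2·0.0011 = 0.144 ms.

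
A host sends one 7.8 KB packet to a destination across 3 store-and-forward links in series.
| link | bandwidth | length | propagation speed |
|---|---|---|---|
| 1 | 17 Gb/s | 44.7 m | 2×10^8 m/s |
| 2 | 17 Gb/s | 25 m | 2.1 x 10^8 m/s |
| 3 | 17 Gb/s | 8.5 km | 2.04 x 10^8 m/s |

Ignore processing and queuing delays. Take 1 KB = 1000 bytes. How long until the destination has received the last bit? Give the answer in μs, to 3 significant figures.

L = 62400 bits.
Transmission delay per hop = L/R = 62400/17000000000 = 3.67059 μs; 3 hops → 11.0118 μs.
Propagation delays (d/s per hop): 0.2235, 0.119048, 41.6667 μs; sum = 42.0092 μs.
End-to-end = 53.0 μs.

53.0 μs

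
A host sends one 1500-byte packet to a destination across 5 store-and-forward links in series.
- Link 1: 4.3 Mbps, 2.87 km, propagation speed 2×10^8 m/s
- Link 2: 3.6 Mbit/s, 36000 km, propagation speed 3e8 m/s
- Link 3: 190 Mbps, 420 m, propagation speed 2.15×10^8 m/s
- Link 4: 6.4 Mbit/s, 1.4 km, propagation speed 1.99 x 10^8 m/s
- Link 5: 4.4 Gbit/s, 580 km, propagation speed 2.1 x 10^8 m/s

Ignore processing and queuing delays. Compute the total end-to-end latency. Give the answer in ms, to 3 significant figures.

131 ms

L = 1500 × 8 = 12000 bits.
Transmission delays (L/R per hop): 2.7907, 3.33333, 0.0631579, 1.875, 0.00272727 ms; sum = 8.06492 ms.
Propagation delays (d/s per hop): 0.01435, 120, 0.00195349, 0.00703518, 2.7619 ms; sum = 122.785 ms.
End-to-end = 131 ms.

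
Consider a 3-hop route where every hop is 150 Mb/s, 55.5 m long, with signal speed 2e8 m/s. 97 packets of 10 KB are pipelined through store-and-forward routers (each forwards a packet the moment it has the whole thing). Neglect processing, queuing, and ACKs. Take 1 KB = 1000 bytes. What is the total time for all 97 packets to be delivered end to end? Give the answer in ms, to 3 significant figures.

52.8 ms

Per-hop transmission t_tx = L/R = 80000/150000000 = 0.533333 ms.
Per-hop propagation t_prop = 55.5/200000000 = 0.0002775 ms.
Pipeline fill: first packet needs 3·t_tx to clear all hops; remaining 96 packets each add one t_tx.
Total = (3+97-1)·t_tx + 3·t_prop = 99·0.533333 + 3·0.0002775 = 52.8 ms.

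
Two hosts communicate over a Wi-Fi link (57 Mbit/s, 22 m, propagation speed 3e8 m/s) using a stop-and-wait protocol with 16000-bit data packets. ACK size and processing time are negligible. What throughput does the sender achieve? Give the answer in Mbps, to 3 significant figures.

57.0 Mbps

t_tx = L/R = 16000/57000000 = 0.000280702 s.
t_prop = 22/300000000 = 7.33333e-08 s; RTT = 1.46667e-07 s.
Cycle = t_tx + RTT = 0.000280848 s.
Throughput = L / cycle = 16000 / 0.000280848 = 57.0 Mbps.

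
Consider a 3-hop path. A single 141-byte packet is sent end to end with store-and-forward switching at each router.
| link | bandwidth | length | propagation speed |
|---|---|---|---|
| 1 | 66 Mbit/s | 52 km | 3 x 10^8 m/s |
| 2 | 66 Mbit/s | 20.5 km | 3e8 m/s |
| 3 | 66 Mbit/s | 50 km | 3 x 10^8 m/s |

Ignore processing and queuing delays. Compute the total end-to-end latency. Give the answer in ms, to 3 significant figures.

L = 141 × 8 = 1128 bits.
Transmission delay per hop = L/R = 1128/66000000 = 0.0170909 ms; 3 hops → 0.0512727 ms.
Propagation delays (d/s per hop): 0.173333, 0.0683333, 0.166667 ms; sum = 0.408333 ms.
End-to-end = 0.460 ms.

0.460 ms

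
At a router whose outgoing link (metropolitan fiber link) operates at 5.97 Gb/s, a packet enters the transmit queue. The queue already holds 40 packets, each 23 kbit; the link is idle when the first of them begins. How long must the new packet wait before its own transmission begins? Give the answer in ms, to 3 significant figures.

0.154 ms

Each queued packet: L/R = 23000/5970000000 = 0.0038526 ms.
40 queued → 0.154104 ms.
Queuing delay = 0.154 ms.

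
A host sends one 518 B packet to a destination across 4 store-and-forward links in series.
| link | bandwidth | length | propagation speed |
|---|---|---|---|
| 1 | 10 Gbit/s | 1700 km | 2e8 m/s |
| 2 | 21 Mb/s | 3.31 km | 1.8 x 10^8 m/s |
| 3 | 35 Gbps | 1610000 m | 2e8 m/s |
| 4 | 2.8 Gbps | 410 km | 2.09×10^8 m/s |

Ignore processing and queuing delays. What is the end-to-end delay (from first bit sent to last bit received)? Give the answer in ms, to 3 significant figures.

18.7 ms

L = 518 × 8 = 4144 bits.
Transmission delays (L/R per hop): 0.0004144, 0.197333, 0.0001184, 0.00148 ms; sum = 0.199346 ms.
Propagation delays (d/s per hop): 8.5, 0.0183889, 8.05, 1.96172 ms; sum = 18.5301 ms.
End-to-end = 18.7 ms.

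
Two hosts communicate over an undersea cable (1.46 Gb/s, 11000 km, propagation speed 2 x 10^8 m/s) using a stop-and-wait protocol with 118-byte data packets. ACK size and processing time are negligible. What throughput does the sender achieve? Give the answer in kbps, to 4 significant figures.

t_tx = L/R = 944/1460000000 = 6.46575e-07 s.
t_prop = 11000000/200000000 = 0.055 s; RTT = 0.11 s.
Cycle = t_tx + RTT = 0.110001 s.
Throughput = L / cycle = 944 / 0.110001 = 8.582 kbps.

8.582 kbps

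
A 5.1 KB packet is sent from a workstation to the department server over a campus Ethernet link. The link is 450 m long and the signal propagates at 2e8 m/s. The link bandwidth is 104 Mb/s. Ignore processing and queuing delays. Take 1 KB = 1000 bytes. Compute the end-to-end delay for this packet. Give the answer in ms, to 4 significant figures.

0.3946 ms

L = 40800 bits.
Transmission delay = L/R = 40800 / 104000000 = 0.392308 ms.
Propagation delay = d/s = 450 m / 200000000 m/s = 0.00225 ms.
Total = 0.3946 ms.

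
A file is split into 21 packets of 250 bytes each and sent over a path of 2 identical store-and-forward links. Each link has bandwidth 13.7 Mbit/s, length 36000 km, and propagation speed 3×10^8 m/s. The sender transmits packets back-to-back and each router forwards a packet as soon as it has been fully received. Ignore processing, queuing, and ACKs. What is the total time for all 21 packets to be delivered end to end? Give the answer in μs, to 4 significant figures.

Per-hop transmission t_tx = L/R = 2000/13700000 = 145.985 μs.
Per-hop propagation t_prop = 36000000/300000000 = 120000 μs.
Pipeline fill: first packet needs 2·t_tx to clear all hops; remaining 20 packets each add one t_tx.
Total = (2+21-1)·t_tx + 2·t_prop = 22·145.985 + 2·120000 = 243200 μs.

243200 μs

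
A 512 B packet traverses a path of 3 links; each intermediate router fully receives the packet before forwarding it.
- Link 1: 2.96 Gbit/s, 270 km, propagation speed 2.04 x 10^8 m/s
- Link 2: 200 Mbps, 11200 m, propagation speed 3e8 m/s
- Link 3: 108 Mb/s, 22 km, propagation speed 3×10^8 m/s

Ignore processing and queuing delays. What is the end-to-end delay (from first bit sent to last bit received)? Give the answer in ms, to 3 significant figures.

1.49 ms

L = 512 × 8 = 4096 bits.
Transmission delays (L/R per hop): 0.00138378, 0.02048, 0.0379259 ms; sum = 0.0597897 ms.
Propagation delays (d/s per hop): 1.32353, 0.0373333, 0.0733333 ms; sum = 1.4342 ms.
End-to-end = 1.49 ms.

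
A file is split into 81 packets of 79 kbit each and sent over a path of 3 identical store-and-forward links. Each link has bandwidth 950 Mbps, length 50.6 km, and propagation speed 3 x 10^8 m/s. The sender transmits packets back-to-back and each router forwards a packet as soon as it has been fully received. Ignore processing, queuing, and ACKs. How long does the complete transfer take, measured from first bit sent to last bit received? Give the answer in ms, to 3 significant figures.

Per-hop transmission t_tx = L/R = 79000/950000000 = 0.0831579 ms.
Per-hop propagation t_prop = 50600/300000000 = 0.168667 ms.
Pipeline fill: first packet needs 3·t_tx to clear all hops; remaining 80 packets each add one t_tx.
Total = (3+81-1)·t_tx + 3·t_prop = 83·0.0831579 + 3·0.168667 = 7.41 ms.

7.41 ms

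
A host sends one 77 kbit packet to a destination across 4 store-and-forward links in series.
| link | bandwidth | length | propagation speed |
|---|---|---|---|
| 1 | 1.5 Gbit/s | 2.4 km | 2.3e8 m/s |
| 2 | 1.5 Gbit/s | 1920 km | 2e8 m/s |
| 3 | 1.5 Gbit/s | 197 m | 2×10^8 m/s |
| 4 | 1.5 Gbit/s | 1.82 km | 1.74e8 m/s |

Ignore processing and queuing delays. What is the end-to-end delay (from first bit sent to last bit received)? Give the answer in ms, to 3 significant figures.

L = 77000 bits.
Transmission delay per hop = L/R = 77000/1500000000 = 0.0513333 ms; 4 hops → 0.205333 ms.
Propagation delays (d/s per hop): 0.0104348, 9.6, 0.000985, 0.0104598 ms; sum = 9.62188 ms.
End-to-end = 9.83 ms.

9.83 ms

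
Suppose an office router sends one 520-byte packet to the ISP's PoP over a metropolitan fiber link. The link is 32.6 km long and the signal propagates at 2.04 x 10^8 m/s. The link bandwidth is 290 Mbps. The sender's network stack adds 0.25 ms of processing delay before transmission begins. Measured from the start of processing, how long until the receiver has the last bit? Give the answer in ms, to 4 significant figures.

0.4241 ms

L = 520 × 8 = 4160 bits.
Transmission delay = L/R = 4160 / 290000000 = 0.0143448 ms.
Propagation delay = d/s = 32600 m / 204000000 m/s = 0.159804 ms.
Plus processing delay 0.25 ms = 0.25 ms.
Total = 0.4241 ms.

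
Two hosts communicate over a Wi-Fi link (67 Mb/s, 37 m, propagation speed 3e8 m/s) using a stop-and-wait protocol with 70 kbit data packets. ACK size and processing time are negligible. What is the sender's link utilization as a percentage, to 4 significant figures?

t_tx = L/R = 70000/67000000 = 0.00104478 s.
t_prop = 37/300000000 = 1.23333e-07 s; RTT = 2.46667e-07 s.
Cycle = t_tx + RTT = 0.00104502 s.
Utilization = t_tx / cycle = 0.00104478/0.00104502 = 99.98 %.

99.98 %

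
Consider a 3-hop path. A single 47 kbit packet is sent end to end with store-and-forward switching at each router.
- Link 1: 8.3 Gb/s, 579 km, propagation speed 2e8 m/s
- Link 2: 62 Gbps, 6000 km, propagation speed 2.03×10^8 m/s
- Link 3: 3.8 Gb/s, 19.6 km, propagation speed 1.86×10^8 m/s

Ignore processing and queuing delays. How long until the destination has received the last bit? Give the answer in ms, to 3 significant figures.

L = 47000 bits.
Transmission delays (L/R per hop): 0.00566265, 0.000758065, 0.0123684 ms; sum = 0.0187891 ms.
Propagation delays (d/s per hop): 2.895, 29.5567, 0.105376 ms; sum = 32.557 ms.
End-to-end = 32.6 ms.

32.6 ms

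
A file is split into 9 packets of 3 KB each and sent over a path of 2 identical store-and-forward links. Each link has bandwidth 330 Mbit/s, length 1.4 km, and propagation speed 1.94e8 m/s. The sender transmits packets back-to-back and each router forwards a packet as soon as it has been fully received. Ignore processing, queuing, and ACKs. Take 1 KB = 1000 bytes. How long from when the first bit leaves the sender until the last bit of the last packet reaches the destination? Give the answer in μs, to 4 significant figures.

Per-hop transmission t_tx = L/R = 24000/330000000 = 72.7273 μs.
Per-hop propagation t_prop = 1400/194000000 = 7.21649 μs.
Pipeline fill: first packet needs 2·t_tx to clear all hops; remaining 8 packets each add one t_tx.
Total = (2+9-1)·t_tx + 2·t_prop = 10·72.7273 + 2·7.21649 = 741.7 μs.

741.7 μs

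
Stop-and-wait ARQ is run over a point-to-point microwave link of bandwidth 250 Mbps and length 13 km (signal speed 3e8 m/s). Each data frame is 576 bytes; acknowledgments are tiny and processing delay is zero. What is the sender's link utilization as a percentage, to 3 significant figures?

17.5 %

t_tx = L/R = 4608/250000000 = 1.8432e-05 s.
t_prop = 13000/300000000 = 4.33333e-05 s; RTT = 8.66667e-05 s.
Cycle = t_tx + RTT = 0.000105099 s.
Utilization = t_tx / cycle = 1.8432e-05/0.000105099 = 17.5 %.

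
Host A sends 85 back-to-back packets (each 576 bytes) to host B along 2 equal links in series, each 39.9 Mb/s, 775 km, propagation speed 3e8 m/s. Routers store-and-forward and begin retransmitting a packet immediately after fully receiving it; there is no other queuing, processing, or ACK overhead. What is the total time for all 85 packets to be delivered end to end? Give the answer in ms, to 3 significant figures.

15.1 ms

Per-hop transmission t_tx = L/R = 4608/39900000 = 0.115489 ms.
Per-hop propagation t_prop = 775000/300000000 = 2.58333 ms.
Pipeline fill: first packet needs 2·t_tx to clear all hops; remaining 84 packets each add one t_tx.
Total = (2+85-1)·t_tx + 2·t_prop = 86·0.115489 + 2·2.58333 = 15.1 ms.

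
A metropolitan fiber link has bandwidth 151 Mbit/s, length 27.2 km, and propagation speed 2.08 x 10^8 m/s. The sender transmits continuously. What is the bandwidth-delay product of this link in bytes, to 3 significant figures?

2470 bytes

Propagation delay = 27200 / 208000000 = 0.000130769 s.
BDP = R × t_prop = 151000000 × 0.000130769 = 19746.2 bits.
In bytes: 19746.2/8 = 2470 bytes.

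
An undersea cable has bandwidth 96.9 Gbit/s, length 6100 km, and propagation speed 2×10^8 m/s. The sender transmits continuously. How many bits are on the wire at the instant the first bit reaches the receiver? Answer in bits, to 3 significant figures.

2960000000 bits

Propagation delay = 6100000 / 200000000 = 0.0305 s.
BDP = R × t_prop = 96900000000 × 0.0305 = 2955450000 bits.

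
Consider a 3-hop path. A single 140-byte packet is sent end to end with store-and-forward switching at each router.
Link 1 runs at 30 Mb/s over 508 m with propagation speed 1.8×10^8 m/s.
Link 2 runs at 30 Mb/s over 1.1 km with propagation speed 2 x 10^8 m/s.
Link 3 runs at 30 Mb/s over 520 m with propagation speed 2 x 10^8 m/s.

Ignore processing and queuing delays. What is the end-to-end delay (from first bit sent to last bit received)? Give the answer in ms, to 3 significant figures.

0.123 ms

L = 140 × 8 = 1120 bits.
Transmission delay per hop = L/R = 1120/30000000 = 0.0373333 ms; 3 hops → 0.112 ms.
Propagation delays (d/s per hop): 0.00282222, 0.0055, 0.0026 ms; sum = 0.0109222 ms.
End-to-end = 0.123 ms.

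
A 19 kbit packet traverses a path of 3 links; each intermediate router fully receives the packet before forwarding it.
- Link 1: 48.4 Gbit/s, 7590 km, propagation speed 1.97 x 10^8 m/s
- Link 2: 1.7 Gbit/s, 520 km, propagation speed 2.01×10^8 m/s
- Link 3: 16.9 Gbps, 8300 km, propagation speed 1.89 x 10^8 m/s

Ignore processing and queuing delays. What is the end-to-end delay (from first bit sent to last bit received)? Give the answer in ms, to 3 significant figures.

L = 19000 bits.
Transmission delays (L/R per hop): 0.000392562, 0.0111765, 0.00112426 ms; sum = 0.0126933 ms.
Propagation delays (d/s per hop): 38.5279, 2.58706, 43.9153 ms; sum = 85.0303 ms.
End-to-end = 85.0 ms.

85.0 ms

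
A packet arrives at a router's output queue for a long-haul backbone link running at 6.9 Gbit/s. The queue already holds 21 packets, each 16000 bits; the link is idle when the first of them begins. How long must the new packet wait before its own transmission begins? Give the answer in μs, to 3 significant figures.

Each queued packet: L/R = 16000/6900000000 = 2.31884 μs.
21 queued → 48.6957 μs.
Queuing delay = 48.7 μs.

48.7 μs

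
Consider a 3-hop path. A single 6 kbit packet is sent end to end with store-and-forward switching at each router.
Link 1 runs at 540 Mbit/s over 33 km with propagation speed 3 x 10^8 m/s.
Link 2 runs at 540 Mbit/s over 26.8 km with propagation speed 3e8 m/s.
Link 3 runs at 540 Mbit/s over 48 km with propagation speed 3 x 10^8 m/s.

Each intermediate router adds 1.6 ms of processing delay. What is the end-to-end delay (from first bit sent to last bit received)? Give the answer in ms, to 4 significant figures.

L = 6000 bits.
Transmission delay per hop = L/R = 6000/540000000 = 0.0111111 ms; 3 hops → 0.0333333 ms.
Propagation delays (d/s per hop): 0.11, 0.0893333, 0.16 ms; sum = 0.359333 ms.
Processing at 2 router(s): 2 × 1.6 ms = 3.2 ms.
End-to-end = 3.593 ms.

3.593 ms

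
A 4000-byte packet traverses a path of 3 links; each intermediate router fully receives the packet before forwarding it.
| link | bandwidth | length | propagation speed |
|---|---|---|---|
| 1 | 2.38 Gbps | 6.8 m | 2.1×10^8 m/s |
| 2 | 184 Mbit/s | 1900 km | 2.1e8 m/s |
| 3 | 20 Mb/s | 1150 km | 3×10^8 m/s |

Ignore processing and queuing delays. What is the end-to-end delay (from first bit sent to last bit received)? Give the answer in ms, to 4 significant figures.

14.67 ms

L = 4000 × 8 = 32000 bits.
Transmission delays (L/R per hop): 0.0134454, 0.173913, 1.6 ms; sum = 1.78736 ms.
Propagation delays (d/s per hop): 3.2381e-05, 9.04762, 3.83333 ms; sum = 12.881 ms.
End-to-end = 14.67 ms.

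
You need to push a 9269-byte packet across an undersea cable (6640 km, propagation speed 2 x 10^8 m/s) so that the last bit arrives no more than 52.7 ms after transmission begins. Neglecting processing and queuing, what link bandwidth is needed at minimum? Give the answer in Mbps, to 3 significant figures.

L = 74152 bits.
Propagation delay = 6640000 / 200000000 = 33.2 ms.
Transmission budget = 52.7 − 33.2 = 19.5 ms.
R ≥ L / t_tx = 74152 bits / 0.0195 s = 3.80 Mbps.

3.80 Mbps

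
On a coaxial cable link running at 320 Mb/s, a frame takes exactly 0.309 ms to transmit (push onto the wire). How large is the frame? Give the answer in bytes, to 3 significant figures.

L = R × t_tx = 320000000 b/s × 0.000309 s = 98880 bits.
In bytes: 98880 / 8 = 12400 bytes.

12400 bytes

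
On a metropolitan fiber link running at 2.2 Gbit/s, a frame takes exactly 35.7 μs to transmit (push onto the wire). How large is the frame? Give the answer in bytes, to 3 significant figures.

9820 bytes

L = R × t_tx = 2200000000 b/s × 3.57e-05 s = 78540 bits.
In bytes: 78540 / 8 = 9820 bytes.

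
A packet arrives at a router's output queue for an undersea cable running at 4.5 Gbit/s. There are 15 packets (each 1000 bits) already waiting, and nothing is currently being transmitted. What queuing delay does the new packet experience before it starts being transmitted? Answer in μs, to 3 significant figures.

Each queued packet: L/R = 1000/4500000000 = 0.222222 μs.
15 queued → 3.33333 μs.
Queuing delay = 3.33 μs.

3.33 μs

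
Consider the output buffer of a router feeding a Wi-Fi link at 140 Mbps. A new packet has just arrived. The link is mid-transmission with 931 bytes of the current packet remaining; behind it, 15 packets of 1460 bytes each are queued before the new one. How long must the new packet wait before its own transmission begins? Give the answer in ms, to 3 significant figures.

1.30 ms

Each queued packet: L/R = 11680/140000000 = 0.0834286 ms.
15 queued → 1.25143 ms.
Plus remaining 7448 bits of current packet: 0.0532 ms.
Queuing delay = 1.30 ms.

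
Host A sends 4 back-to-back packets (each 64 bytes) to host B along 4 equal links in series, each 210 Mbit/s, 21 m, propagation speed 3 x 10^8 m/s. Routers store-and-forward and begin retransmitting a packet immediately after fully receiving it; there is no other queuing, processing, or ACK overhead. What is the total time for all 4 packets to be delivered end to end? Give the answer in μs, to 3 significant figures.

17.3 μs

Per-hop transmission t_tx = L/R = 512/210000000 = 2.4381 μs.
Per-hop propagation t_prop = 21/300000000 = 0.07 μs.
Pipeline fill: first packet needs 4·t_tx to clear all hops; remaining 3 packets each add one t_tx.
Total = (4+4-1)·t_tx + 4·t_prop = 7·2.4381 + 4·0.07 = 17.3 μs.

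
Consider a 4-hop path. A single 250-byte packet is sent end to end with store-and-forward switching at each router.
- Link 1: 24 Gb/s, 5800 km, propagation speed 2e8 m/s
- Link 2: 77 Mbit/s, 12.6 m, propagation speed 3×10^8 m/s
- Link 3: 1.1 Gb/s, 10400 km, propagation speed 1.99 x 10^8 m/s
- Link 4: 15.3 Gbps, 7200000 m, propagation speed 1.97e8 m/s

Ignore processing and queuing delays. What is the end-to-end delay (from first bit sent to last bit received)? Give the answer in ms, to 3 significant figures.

118 ms

L = 250 × 8 = 2000 bits.
Transmission delays (L/R per hop): 8.33333e-05, 0.025974, 0.00181818, 0.000130719 ms; sum = 0.0280063 ms.
Propagation delays (d/s per hop): 29, 4.2e-05, 52.2613, 36.5482 ms; sum = 117.81 ms.
End-to-end = 118 ms.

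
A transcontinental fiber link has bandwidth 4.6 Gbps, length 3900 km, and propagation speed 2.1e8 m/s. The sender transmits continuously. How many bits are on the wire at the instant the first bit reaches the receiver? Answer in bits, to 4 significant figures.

Propagation delay = 3900000 / 210000000 = 0.0185714 s.
BDP = R × t_prop = 4600000000 × 0.0185714 = 85428600 bits.

85430000 bits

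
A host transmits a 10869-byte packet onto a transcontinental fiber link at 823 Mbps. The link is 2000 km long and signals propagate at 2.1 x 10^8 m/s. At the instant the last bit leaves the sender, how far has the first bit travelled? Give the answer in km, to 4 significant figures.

22.19 km

t_tx = L/R = 86952/823000000 = 0.000105652 s.
Distance = s × t_tx = 210000000 × 0.000105652 = 22.19 km.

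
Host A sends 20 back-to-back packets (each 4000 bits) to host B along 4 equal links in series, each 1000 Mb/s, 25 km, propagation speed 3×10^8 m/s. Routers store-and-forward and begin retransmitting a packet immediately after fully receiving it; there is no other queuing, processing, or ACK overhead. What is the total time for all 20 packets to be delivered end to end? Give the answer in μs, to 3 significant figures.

Per-hop transmission t_tx = L/R = 4000/1000000000 = 4 μs.
Per-hop propagation t_prop = 25000/300000000 = 83.3333 μs.
Pipeline fill: first packet needs 4·t_tx to clear all hops; remaining 19 packets each add one t_tx.
Total = (4+20-1)·t_tx + 4·t_prop = 23·4 + 4·83.3333 = 425 μs.

425 μs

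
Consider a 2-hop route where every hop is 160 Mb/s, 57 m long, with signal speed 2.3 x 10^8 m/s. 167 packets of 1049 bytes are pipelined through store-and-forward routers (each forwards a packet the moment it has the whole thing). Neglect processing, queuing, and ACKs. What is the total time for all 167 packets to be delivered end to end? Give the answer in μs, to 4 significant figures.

8812 μs

Per-hop transmission t_tx = L/R = 8392/160000000 = 52.45 μs.
Per-hop propagation t_prop = 57/2.3e+08 = 0.247826 μs.
Pipeline fill: first packet needs 2·t_tx to clear all hops; remaining 166 packets each add one t_tx.
Total = (2+167-1)·t_tx + 2·t_prop = 168·52.45 + 2·0.247826 = 8812 μs.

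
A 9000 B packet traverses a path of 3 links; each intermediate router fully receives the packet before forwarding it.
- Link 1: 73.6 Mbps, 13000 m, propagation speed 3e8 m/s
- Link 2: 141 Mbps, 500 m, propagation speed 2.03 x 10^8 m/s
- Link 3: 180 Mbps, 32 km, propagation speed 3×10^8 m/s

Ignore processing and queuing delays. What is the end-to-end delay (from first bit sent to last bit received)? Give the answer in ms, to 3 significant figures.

L = 9000 × 8 = 72000 bits.
Transmission delays (L/R per hop): 0.978261, 0.510638, 0.4 ms; sum = 1.8889 ms.
Propagation delays (d/s per hop): 0.0433333, 0.00246305, 0.106667 ms; sum = 0.152463 ms.
End-to-end = 2.04 ms.

2.04 ms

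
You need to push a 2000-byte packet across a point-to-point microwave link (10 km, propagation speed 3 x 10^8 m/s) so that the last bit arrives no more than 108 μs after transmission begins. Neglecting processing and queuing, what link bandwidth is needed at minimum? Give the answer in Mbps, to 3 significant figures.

L = 16000 bits.
Propagation delay = 10000 / 300000000 = 33.3333 μs.
Transmission budget = 108 − 33.3333 = 74.6667 μs.
R ≥ L / t_tx = 16000 bits / 7.46667e-05 s = 214 Mbps.

214 Mbps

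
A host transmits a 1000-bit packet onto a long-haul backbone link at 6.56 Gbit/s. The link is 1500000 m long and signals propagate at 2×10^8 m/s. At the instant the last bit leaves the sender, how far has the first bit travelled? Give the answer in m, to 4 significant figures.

30.49 m

t_tx = L/R = 1000/6560000000 = 1.52439e-07 s.
Distance = s × t_tx = 200000000 × 1.52439e-07 = 30.49 m.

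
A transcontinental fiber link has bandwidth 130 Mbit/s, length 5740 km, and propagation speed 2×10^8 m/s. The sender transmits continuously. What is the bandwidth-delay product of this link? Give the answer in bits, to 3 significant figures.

Propagation delay = 5740000 / 200000000 = 0.0287 s.
BDP = R × t_prop = 130000000 × 0.0287 = 3731000 bits.

3730000 bits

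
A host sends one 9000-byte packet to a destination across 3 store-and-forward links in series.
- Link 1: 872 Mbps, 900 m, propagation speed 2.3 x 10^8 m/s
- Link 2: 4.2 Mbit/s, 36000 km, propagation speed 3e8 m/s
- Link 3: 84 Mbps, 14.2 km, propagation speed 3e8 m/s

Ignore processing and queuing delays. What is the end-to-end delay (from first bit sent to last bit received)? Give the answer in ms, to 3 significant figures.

L = 9000 × 8 = 72000 bits.
Transmission delays (L/R per hop): 0.0825688, 17.1429, 0.857143 ms; sum = 18.0826 ms.
Propagation delays (d/s per hop): 0.00391304, 120, 0.0473333 ms; sum = 120.051 ms.
End-to-end = 138 ms.

138 ms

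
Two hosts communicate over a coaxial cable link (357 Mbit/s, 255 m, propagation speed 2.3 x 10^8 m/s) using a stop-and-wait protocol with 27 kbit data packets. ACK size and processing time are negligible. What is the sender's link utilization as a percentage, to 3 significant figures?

t_tx = L/R = 27000/357000000 = 7.56303e-05 s.
t_prop = 255/2.3e+08 = 1.1087e-06 s; RTT = 2.21739e-06 s.
Cycle = t_tx + RTT = 7.78476e-05 s.
Utilization = t_tx / cycle = 7.56303e-05/7.78476e-05 = 97.2 %.

97.2 %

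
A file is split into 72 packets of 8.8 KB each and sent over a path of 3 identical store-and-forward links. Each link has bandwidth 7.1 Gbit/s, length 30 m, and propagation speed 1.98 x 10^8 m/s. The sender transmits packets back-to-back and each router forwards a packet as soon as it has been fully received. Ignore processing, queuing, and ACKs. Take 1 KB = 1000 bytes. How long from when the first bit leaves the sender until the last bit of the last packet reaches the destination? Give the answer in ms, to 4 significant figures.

Per-hop transmission t_tx = L/R = 70400/7100000000 = 0.00991549 ms.
Per-hop propagation t_prop = 30/198000000 = 0.000151515 ms.
Pipeline fill: first packet needs 3·t_tx to clear all hops; remaining 71 packets each add one t_tx.
Total = (3+72-1)·t_tx + 3·t_prop = 74·0.00991549 + 3·0.000151515 = 0.7342 ms.

0.7342 ms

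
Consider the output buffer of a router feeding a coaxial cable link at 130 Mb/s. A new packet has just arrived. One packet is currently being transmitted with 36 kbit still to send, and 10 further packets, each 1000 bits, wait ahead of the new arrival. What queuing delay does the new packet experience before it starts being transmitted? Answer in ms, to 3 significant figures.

Each queued packet: L/R = 1000/130000000 = 0.00769231 ms.
10 queued → 0.0769231 ms.
Plus remaining 36000 bits of current packet: 0.276923 ms.
Queuing delay = 0.354 ms.

0.354 ms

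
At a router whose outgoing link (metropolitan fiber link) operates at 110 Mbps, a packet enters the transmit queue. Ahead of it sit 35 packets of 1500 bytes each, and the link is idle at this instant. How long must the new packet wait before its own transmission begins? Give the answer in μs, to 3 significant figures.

Each queued packet: L/R = 12000/110000000 = 109.091 μs.
35 queued → 3818.18 μs.
Queuing delay = 3820 μs.

3820 μs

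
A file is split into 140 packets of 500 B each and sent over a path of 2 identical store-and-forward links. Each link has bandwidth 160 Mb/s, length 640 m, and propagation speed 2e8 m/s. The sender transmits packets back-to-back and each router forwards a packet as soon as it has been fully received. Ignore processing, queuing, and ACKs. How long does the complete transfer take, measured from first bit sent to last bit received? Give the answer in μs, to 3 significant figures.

Per-hop transmission t_tx = L/R = 4000/160000000 = 25 μs.
Per-hop propagation t_prop = 640/200000000 = 3.2 μs.
Pipeline fill: first packet needs 2·t_tx to clear all hops; remaining 139 packets each add one t_tx.
Total = (2+140-1)·t_tx + 2·t_prop = 141·25 + 2·3.2 = 3530 μs.

3530 μs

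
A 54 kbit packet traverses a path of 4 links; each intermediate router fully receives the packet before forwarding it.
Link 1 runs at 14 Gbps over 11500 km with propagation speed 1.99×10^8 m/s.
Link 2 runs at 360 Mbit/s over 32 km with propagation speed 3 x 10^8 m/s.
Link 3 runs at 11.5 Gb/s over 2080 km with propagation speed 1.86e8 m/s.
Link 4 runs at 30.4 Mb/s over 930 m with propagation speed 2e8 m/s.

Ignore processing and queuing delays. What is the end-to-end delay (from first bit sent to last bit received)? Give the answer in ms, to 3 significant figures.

L = 54000 bits.
Transmission delays (L/R per hop): 0.00385714, 0.15, 0.00469565, 1.77632 ms; sum = 1.93487 ms.
Propagation delays (d/s per hop): 57.7889, 0.106667, 11.1828, 0.00465 ms; sum = 69.0831 ms.
End-to-end = 71.0 ms.

71.0 ms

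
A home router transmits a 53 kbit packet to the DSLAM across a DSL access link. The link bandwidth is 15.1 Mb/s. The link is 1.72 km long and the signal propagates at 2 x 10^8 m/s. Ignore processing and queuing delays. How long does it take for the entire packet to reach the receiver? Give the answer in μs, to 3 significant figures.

L = 53000 bits.
Transmission delay = L/R = 53000 / 15100000 = 3509.93 μs.
Propagation delay = d/s = 1720 m / 200000000 m/s = 8.6 μs.
Total = 3520 μs.

3520 μs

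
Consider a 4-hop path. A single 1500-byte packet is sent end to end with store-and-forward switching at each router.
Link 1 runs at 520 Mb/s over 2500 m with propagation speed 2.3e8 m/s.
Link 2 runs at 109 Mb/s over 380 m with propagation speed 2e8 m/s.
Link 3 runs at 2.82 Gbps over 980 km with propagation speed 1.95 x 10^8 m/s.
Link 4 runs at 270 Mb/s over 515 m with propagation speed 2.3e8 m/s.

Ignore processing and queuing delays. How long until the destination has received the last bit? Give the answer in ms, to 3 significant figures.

L = 1500 × 8 = 12000 bits.
Transmission delays (L/R per hop): 0.0230769, 0.110092, 0.00425532, 0.0444444 ms; sum = 0.181868 ms.
Propagation delays (d/s per hop): 0.0108696, 0.0019, 5.02564, 0.00223913 ms; sum = 5.04065 ms.
End-to-end = 5.22 ms.

5.22 ms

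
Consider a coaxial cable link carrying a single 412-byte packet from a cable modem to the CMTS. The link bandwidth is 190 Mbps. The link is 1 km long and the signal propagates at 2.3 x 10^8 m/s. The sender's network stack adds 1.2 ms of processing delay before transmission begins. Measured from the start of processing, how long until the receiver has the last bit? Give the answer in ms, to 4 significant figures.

1.222 ms

L = 412 × 8 = 3296 bits.
Transmission delay = L/R = 3296 / 190000000 = 0.0173474 ms.
Propagation delay = d/s = 1000 m / 2.3e+08 m/s = 0.00434783 ms.
Plus processing delay 1.2 ms = 1.2 ms.
Total = 1.222 ms.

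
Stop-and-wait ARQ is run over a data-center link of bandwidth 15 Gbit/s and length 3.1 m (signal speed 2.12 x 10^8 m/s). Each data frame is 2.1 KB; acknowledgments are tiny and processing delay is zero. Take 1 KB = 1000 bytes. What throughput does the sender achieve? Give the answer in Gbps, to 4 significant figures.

14.62 Gbps

t_tx = L/R = 16800/15000000000 = 1.12e-06 s.
t_prop = 3.1/212000000 = 1.46226e-08 s; RTT = 2.92453e-08 s.
Cycle = t_tx + RTT = 1.14925e-06 s.
Throughput = L / cycle = 16800 / 1.14925e-06 = 14.62 Gbps.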